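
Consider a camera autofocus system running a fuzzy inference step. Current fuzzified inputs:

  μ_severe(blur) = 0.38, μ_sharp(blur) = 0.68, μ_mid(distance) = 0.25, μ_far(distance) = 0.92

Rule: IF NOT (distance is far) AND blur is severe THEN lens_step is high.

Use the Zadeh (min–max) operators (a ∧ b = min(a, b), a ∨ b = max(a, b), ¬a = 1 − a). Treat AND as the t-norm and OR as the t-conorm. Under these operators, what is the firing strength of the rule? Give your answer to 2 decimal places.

firing strength: ¬far=1−0.92=0.08, severe=0.38; AND[min(a, b)] → w = 0.08

0.08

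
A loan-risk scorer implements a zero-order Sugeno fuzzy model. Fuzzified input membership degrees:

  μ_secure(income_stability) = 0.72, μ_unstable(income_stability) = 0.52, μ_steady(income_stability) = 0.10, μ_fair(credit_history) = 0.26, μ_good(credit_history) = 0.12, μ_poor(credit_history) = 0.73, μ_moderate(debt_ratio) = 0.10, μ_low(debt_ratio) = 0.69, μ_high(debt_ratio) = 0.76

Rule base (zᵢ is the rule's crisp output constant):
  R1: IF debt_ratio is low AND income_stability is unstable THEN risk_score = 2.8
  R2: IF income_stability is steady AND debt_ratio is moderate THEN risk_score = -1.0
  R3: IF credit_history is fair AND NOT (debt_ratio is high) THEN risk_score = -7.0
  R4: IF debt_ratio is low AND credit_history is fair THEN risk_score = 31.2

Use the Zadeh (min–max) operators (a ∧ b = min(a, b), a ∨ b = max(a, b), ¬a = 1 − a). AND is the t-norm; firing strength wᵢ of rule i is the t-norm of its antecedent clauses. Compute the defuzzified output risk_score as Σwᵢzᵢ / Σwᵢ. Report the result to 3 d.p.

R1 (z=2.8): low=0.69, unstable=0.52; AND[min(a, b)] → w = 0.52
R2 (z=-1.0): steady=0.10, moderate=0.10; AND[min(a, b)] → w = 0.10
R3 (z=-7.0): fair=0.26, ¬high=1−0.76=0.24; AND[min(a, b)] → w = 0.24
R4 (z=31.2): low=0.69, fair=0.26; AND[min(a, b)] → w = 0.26
Weighted average = (0.52·2.8 + 0.10·-1.0 + 0.24·-7.0 + 0.26·31.2) / (0.52 + 0.10 + 0.24 + 0.26)
  = 7.7880 / 1.1200 = 6.954

6.954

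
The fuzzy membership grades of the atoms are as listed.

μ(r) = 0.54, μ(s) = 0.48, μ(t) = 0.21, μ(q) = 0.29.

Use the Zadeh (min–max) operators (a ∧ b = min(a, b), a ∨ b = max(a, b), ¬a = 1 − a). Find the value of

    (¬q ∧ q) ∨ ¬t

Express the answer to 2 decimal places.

¬q = 1 − 0.29 = 0.71
¬q ∧ q = min(a, b) on (0.71, 0.29) = 0.29
¬t = 1 − 0.21 = 0.79
(¬q ∧ q) ∨ ¬t = max(a, b) on (0.29, 0.79) = 0.79

0.79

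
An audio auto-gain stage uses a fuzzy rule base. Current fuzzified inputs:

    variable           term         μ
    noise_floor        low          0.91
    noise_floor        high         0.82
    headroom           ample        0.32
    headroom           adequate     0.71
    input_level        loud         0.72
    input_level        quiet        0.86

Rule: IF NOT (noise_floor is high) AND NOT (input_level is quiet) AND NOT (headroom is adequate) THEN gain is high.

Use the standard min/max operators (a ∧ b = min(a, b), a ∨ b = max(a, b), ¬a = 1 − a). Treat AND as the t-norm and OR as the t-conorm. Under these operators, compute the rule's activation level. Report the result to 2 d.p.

firing strength: ¬high=1−0.82=0.18, ¬quiet=1−0.86=0.14, ¬adequate=1−0.71=0.29; AND[min(a, b)] → w = 0.14

0.14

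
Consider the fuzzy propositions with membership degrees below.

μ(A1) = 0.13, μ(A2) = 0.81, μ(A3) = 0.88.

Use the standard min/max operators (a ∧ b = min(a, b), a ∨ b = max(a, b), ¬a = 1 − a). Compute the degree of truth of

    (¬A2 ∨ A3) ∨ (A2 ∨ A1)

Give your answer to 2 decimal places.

¬A2 = 1 − 0.81 = 0.19
¬A2 ∨ A3 = max(a, b) on (0.19, 0.88) = 0.88
A2 ∨ A1 = max(a, b) on (0.81, 0.13) = 0.81
(¬A2 ∨ A3) ∨ (A2 ∨ A1) = max(a, b) on (0.88, 0.81) = 0.88

0.88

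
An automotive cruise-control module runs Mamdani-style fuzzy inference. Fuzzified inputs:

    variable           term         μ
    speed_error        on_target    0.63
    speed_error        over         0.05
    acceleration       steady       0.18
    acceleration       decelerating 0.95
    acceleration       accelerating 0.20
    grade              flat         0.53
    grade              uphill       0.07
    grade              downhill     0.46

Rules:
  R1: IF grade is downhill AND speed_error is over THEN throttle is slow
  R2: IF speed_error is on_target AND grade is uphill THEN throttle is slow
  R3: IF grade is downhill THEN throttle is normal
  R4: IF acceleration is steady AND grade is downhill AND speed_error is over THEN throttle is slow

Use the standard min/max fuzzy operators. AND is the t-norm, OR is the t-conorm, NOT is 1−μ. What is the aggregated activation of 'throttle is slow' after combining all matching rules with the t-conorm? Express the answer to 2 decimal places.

0.07

R1: downhill=0.46, over=0.05; AND[min(a, b)] → w = 0.05
R2: on_target=0.63, uphill=0.07; AND[min(a, b)] → w = 0.07
R3: downhill=0.46 → w = 0.46
R4: steady=0.18, downhill=0.46, over=0.05; AND[min(a, b)] → w = 0.05
Rules with consequent 'slow': {R1, R2, R4} → strengths 0.05, 0.07, 0.05
Aggregate via t-conorm [max(a, b)]: 0.07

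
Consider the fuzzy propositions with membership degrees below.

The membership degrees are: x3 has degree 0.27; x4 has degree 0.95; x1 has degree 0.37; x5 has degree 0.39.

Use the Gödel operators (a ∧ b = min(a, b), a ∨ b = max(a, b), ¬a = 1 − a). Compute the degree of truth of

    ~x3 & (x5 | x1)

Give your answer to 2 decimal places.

~x3 = 1 − 0.27 = 0.73
x5 | x1 = max(a, b) on (0.39, 0.37) = 0.39
~x3 & (x5 | x1) = min(a, b) on (0.73, 0.39) = 0.39

0.39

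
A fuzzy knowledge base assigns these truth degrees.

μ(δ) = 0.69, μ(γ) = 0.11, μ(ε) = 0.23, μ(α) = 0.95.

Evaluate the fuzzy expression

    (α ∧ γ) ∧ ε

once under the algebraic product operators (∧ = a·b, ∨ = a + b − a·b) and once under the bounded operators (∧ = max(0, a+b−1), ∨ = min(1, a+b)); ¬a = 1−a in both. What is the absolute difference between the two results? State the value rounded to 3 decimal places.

Under algebraic product:
  α ∧ γ = a·b on (0.9500, 0.1100) = 0.1045
  (α ∧ γ) ∧ ε = a·b on (0.1045, 0.2300) = 0.0240
  → value = 0.0240
Under bounded:
  α ∧ γ = max(0, a+b−1) on (0.95, 0.11) = 0.06
  (α ∧ γ) ∧ ε = max(0, a+b−1) on (0.06, 0.23) = 0.00
  → value = 0.0000
|0.0240 − 0.0000| = 0.024

0.024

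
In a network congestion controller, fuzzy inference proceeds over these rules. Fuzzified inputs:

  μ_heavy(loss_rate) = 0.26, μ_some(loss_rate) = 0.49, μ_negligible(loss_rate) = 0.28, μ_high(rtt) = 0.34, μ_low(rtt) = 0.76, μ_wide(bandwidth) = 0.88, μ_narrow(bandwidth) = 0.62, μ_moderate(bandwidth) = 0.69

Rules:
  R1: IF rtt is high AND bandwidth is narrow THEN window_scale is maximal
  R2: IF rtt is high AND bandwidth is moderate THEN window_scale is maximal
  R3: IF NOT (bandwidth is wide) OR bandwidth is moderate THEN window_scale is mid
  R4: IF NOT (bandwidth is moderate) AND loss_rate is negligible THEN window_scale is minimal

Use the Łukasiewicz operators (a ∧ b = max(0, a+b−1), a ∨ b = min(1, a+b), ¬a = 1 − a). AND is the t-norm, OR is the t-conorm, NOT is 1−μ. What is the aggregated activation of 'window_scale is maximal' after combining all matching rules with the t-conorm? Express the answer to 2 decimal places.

0.03

R1: high=0.34, narrow=0.62; AND[max(0, a+b−1)] → w = 0.00
R2: high=0.34, moderate=0.69; AND[max(0, a+b−1)] → w = 0.03
R3: ¬wide=1−0.88=0.12, moderate=0.69; OR[min(1, a+b)] → w = 0.81
R4: ¬moderate=1−0.69=0.31, negligible=0.28; AND[max(0, a+b−1)] → w = 0.00
Rules with consequent 'maximal': {R1, R2} → strengths 0.00, 0.03
Aggregate via t-conorm [min(1, a+b)]: 0.03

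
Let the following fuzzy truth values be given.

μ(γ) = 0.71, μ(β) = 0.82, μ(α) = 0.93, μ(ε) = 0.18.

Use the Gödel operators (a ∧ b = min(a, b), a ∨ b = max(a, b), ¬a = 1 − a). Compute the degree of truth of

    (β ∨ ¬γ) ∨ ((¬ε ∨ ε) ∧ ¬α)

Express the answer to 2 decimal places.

¬γ = 1 − 0.71 = 0.29
β ∨ ¬γ = max(a, b) on (0.82, 0.29) = 0.82
¬ε = 1 − 0.18 = 0.82
¬ε ∨ ε = max(a, b) on (0.82, 0.18) = 0.82
¬α = 1 − 0.93 = 0.07
(¬ε ∨ ε) ∧ ¬α = min(a, b) on (0.82, 0.07) = 0.07
(β ∨ ¬γ) ∨ ((¬ε ∨ ε) ∧ ¬α) = max(a, b) on (0.82, 0.07) = 0.82

0.82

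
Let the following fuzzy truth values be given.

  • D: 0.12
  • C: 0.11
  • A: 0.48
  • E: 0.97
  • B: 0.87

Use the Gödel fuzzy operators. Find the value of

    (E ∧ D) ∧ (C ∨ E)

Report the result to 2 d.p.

E ∧ D = min(a, b) on (0.97, 0.12) = 0.12
C ∨ E = max(a, b) on (0.11, 0.97) = 0.97
(E ∧ D) ∧ (C ∨ E) = min(a, b) on (0.12, 0.97) = 0.12

0.12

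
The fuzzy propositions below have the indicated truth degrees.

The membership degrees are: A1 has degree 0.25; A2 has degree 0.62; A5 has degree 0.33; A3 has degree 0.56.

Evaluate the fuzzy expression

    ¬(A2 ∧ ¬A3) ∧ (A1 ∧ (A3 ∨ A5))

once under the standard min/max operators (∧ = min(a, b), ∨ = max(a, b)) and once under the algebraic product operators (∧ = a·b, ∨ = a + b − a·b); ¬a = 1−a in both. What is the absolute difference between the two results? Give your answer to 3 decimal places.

Under standard min/max:
  ¬A3 = 1 − 0.56 = 0.44
  A2 ∧ ¬A3 = min(a, b) on (0.62, 0.44) = 0.44
  ¬(A2 ∧ ¬A3) = 1 − 0.44 = 0.56
  A3 ∨ A5 = max(a, b) on (0.56, 0.33) = 0.56
  A1 ∧ (A3 ∨ A5) = min(a, b) on (0.25, 0.56) = 0.25
  ¬(A2 ∧ ¬A3) ∧ (A1 ∧ (A3 ∨ A5)) = min(a, b) on (0.56, 0.25) = 0.25
  → value = 0.2500
Under algebraic product:
  ¬A3 = 1 − 0.5600 = 0.4400
  A2 ∧ ¬A3 = a·b on (0.6200, 0.4400) = 0.2728
  ¬(A2 ∧ ¬A3) = 1 − 0.2728 = 0.7272
  A3 ∨ A5 = a + b − a·b on (0.5600, 0.3300) = 0.7052
  A1 ∧ (A3 ∨ A5) = a·b on (0.2500, 0.7052) = 0.1763
  ¬(A2 ∧ ¬A3) ∧ (A1 ∧ (A3 ∨ A5)) = a·b on (0.7272, 0.1763) = 0.1282
  → value = 0.1282
|0.2500 − 0.1282| = 0.122

0.122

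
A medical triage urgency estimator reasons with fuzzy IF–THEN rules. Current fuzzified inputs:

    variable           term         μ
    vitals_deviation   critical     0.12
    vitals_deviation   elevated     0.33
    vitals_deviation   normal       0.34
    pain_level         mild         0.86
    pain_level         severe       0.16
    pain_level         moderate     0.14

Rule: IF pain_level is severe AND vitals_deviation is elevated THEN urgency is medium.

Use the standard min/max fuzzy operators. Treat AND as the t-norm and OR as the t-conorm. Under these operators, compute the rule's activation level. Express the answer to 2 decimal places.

0.16

firing strength: severe=0.16, elevated=0.33; AND[min(a, b)] → w = 0.16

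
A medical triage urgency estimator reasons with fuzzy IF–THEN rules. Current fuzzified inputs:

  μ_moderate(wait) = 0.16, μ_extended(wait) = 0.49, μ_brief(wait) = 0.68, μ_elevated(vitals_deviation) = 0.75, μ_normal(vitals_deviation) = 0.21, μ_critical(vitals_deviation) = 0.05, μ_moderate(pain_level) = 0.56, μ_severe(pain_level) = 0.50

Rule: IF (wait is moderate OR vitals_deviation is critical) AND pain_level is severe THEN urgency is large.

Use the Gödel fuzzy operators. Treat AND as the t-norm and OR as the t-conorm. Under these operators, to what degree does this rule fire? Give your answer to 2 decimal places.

0.16

firing strength: (moderate=0.16 OR critical=0.05) = 0.16; AND[min(a, b)] with severe=0.50 → w = 0.16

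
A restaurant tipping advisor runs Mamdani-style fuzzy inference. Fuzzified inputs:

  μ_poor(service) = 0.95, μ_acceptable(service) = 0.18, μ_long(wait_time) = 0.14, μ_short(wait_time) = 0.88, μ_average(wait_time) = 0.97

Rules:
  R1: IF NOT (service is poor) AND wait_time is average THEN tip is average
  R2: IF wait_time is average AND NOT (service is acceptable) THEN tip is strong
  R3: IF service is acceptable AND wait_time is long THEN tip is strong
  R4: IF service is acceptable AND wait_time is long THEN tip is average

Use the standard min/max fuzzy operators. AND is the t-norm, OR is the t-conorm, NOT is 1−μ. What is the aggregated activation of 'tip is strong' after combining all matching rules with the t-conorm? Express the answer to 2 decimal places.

0.82

R1: ¬poor=1−0.95=0.05, average=0.97; AND[min(a, b)] → w = 0.05
R2: average=0.97, ¬acceptable=1−0.18=0.82; AND[min(a, b)] → w = 0.82
R3: acceptable=0.18, long=0.14; AND[min(a, b)] → w = 0.14
R4: acceptable=0.18, long=0.14; AND[min(a, b)] → w = 0.14
Rules with consequent 'strong': {R2, R3} → strengths 0.82, 0.14
Aggregate via t-conorm [max(a, b)]: 0.82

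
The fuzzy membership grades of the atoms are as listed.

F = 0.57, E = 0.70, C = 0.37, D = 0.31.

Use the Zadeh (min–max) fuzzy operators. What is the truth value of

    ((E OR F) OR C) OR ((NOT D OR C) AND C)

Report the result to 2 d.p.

E OR F = max(a, b) on (0.70, 0.57) = 0.70
(E OR F) OR C = max(a, b) on (0.70, 0.37) = 0.70
NOT D = 1 − 0.31 = 0.69
NOT D OR C = max(a, b) on (0.69, 0.37) = 0.69
(NOT D OR C) AND C = min(a, b) on (0.69, 0.37) = 0.37
((E OR F) OR C) OR ((NOT D OR C) AND C) = max(a, b) on (0.70, 0.37) = 0.70

0.70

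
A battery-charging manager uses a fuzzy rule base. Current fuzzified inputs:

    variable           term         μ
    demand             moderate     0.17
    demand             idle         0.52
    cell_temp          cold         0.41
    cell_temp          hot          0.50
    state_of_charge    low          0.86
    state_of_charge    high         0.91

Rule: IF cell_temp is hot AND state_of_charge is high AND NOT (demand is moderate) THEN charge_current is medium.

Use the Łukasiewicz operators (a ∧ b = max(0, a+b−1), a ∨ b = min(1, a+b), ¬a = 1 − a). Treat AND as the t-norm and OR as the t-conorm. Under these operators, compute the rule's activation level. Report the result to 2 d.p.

0.24

firing strength: hot=0.50, high=0.91, ¬moderate=1−0.17=0.83; AND[max(0, a+b−1)] → w = 0.24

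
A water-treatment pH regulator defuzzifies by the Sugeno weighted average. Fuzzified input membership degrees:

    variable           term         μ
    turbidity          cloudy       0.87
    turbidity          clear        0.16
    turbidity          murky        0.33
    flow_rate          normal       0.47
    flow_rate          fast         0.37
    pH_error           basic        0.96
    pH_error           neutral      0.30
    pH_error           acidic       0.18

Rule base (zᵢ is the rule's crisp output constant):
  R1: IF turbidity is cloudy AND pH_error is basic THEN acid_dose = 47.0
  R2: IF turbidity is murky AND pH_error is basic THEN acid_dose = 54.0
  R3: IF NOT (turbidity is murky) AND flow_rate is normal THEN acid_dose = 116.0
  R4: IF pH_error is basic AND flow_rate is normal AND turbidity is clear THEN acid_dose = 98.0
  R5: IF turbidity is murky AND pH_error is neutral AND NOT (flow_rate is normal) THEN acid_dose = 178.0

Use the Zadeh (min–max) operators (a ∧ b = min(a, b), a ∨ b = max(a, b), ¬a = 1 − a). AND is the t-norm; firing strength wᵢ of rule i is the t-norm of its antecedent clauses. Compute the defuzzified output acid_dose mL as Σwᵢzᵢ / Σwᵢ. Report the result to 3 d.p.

R1 (z=47.0): cloudy=0.87, basic=0.96; AND[min(a, b)] → w = 0.87
R2 (z=54.0): murky=0.33, basic=0.96; AND[min(a, b)] → w = 0.33
R3 (z=116.0): ¬murky=1−0.33=0.67, normal=0.47; AND[min(a, b)] → w = 0.47
R4 (z=98.0): basic=0.96, normal=0.47, clear=0.16; AND[min(a, b)] → w = 0.16
R5 (z=178.0): murky=0.33, neutral=0.30, ¬normal=1−0.47=0.53; AND[min(a, b)] → w = 0.30
Weighted average = (0.87·47.0 + 0.33·54.0 + 0.47·116.0 + 0.16·98.0 + 0.30·178.0) / (0.87 + 0.33 + 0.47 + 0.16 + 0.30)
  = 182.3100 / 2.1300 = 85.592

85.592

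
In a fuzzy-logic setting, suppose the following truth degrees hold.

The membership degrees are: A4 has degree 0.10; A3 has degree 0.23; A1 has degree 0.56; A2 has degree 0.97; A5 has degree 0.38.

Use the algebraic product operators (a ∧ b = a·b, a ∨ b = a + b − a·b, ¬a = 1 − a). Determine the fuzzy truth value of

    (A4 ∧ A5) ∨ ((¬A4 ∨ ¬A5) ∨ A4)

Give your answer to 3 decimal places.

0.967

A4 ∧ A5 = a·b on (0.1000, 0.3800) = 0.0380
¬A4 = 1 − 0.1000 = 0.9000
¬A5 = 1 − 0.3800 = 0.6200
¬A4 ∨ ¬A5 = a + b − a·b on (0.9000, 0.6200) = 0.9620
(¬A4 ∨ ¬A5) ∨ A4 = a + b − a·b on (0.9620, 0.1000) = 0.9658
(A4 ∧ A5) ∨ ((¬A4 ∨ ¬A5) ∨ A4) = a + b − a·b on (0.0380, 0.9658) = 0.9671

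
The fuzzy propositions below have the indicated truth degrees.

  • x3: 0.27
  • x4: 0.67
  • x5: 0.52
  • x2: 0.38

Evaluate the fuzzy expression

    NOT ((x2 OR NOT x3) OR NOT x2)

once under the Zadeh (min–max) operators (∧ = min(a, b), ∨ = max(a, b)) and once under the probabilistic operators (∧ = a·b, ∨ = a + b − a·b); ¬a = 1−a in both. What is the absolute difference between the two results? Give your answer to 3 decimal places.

Under Zadeh (min–max):
  NOT x3 = 1 − 0.27 = 0.73
  x2 OR NOT x3 = max(a, b) on (0.38, 0.73) = 0.73
  NOT x2 = 1 − 0.38 = 0.62
  (x2 OR NOT x3) OR NOT x2 = max(a, b) on (0.73, 0.62) = 0.73
  NOT ((x2 OR NOT x3) OR NOT x2) = 1 − 0.73 = 0.27
  → value = 0.2700
Under probabilistic:
  NOT x3 = 1 − 0.2700 = 0.7300
  x2 OR NOT x3 = a + b − a·b on (0.3800, 0.7300) = 0.8326
  NOT x2 = 1 − 0.3800 = 0.6200
  (x2 OR NOT x3) OR NOT x2 = a + b − a·b on (0.8326, 0.6200) = 0.9364
  NOT ((x2 OR NOT x3) OR NOT x2) = 1 − 0.9364 = 0.0636
  → value = 0.0636
|0.2700 − 0.0636| = 0.206

0.206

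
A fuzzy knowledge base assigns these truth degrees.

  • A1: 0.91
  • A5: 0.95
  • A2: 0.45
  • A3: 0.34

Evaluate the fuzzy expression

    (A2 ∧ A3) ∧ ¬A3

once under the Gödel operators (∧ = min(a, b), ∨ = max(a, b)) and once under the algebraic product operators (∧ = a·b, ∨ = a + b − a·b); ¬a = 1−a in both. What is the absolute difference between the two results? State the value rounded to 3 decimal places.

0.239

Under Gödel:
  A2 ∧ A3 = min(a, b) on (0.45, 0.34) = 0.34
  ¬A3 = 1 − 0.34 = 0.66
  (A2 ∧ A3) ∧ ¬A3 = min(a, b) on (0.34, 0.66) = 0.34
  → value = 0.3400
Under algebraic product:
  A2 ∧ A3 = a·b on (0.4500, 0.3400) = 0.1530
  ¬A3 = 1 − 0.3400 = 0.6600
  (A2 ∧ A3) ∧ ¬A3 = a·b on (0.1530, 0.6600) = 0.1010
  → value = 0.1010
|0.3400 − 0.1010| = 0.239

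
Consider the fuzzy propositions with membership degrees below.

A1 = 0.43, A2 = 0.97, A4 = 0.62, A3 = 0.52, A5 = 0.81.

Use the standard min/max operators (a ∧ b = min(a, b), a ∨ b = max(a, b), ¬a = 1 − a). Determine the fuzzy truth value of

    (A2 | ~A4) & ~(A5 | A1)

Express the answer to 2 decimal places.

~A4 = 1 − 0.62 = 0.38
A2 | ~A4 = max(a, b) on (0.97, 0.38) = 0.97
A5 | A1 = max(a, b) on (0.81, 0.43) = 0.81
~(A5 | A1) = 1 − 0.81 = 0.19
(A2 | ~A4) & ~(A5 | A1) = min(a, b) on (0.97, 0.19) = 0.19

0.19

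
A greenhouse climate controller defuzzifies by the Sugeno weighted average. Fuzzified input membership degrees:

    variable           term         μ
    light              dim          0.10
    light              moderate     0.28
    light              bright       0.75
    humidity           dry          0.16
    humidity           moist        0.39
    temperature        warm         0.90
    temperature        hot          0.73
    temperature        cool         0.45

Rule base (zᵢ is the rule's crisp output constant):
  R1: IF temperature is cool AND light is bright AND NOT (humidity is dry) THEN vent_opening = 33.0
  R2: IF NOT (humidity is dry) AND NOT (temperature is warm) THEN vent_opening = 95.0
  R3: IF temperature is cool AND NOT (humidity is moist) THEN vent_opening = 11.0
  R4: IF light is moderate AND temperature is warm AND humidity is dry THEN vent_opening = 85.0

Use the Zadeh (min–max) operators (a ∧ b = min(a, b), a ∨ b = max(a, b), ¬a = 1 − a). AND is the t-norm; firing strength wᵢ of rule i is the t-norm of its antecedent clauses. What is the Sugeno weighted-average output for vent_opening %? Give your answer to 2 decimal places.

36.98

R1 (z=33.0): cool=0.45, bright=0.75, ¬dry=1−0.16=0.84; AND[min(a, b)] → w = 0.45
R2 (z=95.0): ¬dry=1−0.16=0.84, ¬warm=1−0.90=0.10; AND[min(a, b)] → w = 0.10
R3 (z=11.0): cool=0.45, ¬moist=1−0.39=0.61; AND[min(a, b)] → w = 0.45
R4 (z=85.0): moderate=0.28, warm=0.90, dry=0.16; AND[min(a, b)] → w = 0.16
Weighted average = (0.45·33.0 + 0.10·95.0 + 0.45·11.0 + 0.16·85.0) / (0.45 + 0.10 + 0.45 + 0.16)
  = 42.9000 / 1.1600 = 36.98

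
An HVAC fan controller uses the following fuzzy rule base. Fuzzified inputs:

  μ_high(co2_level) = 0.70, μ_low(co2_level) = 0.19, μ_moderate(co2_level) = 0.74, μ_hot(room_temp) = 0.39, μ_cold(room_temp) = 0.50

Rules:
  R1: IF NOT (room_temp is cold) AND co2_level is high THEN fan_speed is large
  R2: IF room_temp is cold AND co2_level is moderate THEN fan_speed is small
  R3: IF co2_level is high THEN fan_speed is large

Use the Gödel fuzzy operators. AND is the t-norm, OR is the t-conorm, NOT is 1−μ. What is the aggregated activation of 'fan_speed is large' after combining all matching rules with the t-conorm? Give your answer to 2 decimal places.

0.70

R1: ¬cold=1−0.50=0.50, high=0.70; AND[min(a, b)] → w = 0.50
R2: cold=0.50, moderate=0.74; AND[min(a, b)] → w = 0.50
R3: high=0.70 → w = 0.70
Rules with consequent 'large': {R1, R3} → strengths 0.50, 0.70
Aggregate via t-conorm [max(a, b)]: 0.70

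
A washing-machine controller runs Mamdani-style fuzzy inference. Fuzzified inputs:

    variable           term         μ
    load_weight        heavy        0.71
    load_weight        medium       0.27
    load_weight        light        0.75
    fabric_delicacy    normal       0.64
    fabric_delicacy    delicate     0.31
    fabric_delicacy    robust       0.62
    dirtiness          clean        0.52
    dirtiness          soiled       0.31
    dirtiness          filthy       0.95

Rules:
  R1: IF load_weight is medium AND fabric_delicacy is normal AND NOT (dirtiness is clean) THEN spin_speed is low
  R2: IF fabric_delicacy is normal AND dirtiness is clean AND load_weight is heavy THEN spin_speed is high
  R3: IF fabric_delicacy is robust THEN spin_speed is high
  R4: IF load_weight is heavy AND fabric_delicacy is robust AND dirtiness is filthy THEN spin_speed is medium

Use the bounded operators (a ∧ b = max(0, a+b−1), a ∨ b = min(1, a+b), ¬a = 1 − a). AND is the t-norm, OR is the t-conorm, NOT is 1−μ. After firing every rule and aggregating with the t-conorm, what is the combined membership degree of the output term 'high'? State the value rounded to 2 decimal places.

R1: medium=0.27, normal=0.64, ¬clean=1−0.52=0.48; AND[max(0, a+b−1)] → w = 0.00
R2: normal=0.64, clean=0.52, heavy=0.71; AND[max(0, a+b−1)] → w = 0.00
R3: robust=0.62 → w = 0.62
R4: heavy=0.71, robust=0.62, filthy=0.95; AND[max(0, a+b−1)] → w = 0.28
Rules with consequent 'high': {R2, R3} → strengths 0.00, 0.62
Aggregate via t-conorm [min(1, a+b)]: 0.62

0.62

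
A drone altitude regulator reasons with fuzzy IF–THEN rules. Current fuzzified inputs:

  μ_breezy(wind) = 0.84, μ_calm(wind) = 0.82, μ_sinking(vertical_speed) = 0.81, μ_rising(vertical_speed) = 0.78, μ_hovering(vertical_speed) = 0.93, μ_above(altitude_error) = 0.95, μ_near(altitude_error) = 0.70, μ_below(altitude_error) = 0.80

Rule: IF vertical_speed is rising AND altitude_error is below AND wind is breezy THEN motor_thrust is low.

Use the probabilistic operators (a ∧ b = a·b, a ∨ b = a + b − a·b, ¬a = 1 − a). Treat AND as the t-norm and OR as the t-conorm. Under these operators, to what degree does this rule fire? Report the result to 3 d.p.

firing strength: rising=0.78, below=0.80, breezy=0.84; AND[a·b] → w = 0.5242

0.524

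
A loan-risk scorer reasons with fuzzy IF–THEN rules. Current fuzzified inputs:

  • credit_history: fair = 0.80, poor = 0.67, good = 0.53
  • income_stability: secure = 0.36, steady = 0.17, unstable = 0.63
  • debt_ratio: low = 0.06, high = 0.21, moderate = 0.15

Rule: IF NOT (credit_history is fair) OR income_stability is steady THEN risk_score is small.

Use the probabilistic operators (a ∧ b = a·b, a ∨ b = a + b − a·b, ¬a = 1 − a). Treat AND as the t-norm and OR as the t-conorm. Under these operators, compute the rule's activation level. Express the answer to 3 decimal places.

firing strength: ¬fair=1−0.80=0.20, steady=0.17; OR[a + b − a·b] → w = 0.3360

0.336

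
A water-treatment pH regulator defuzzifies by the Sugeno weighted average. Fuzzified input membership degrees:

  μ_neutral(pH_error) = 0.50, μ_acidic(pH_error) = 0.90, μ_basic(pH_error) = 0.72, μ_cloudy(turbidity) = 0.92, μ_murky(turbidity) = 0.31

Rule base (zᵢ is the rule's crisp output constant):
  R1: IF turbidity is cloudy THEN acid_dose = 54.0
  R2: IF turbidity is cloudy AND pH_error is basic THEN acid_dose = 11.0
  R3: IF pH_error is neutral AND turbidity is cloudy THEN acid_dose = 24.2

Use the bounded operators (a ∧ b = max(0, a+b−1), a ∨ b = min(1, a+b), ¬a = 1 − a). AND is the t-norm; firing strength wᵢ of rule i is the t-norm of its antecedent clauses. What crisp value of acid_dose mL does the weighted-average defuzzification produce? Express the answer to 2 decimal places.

R1 (z=54.0): cloudy=0.92 → w = 0.92
R2 (z=11.0): cloudy=0.92, basic=0.72; AND[max(0, a+b−1)] → w = 0.64
R3 (z=24.2): neutral=0.50, cloudy=0.92; AND[max(0, a+b−1)] → w = 0.42
Weighted average = (0.92·54.0 + 0.64·11.0 + 0.42·24.2) / (0.92 + 0.64 + 0.42)
  = 66.8840 / 1.9800 = 33.78

33.78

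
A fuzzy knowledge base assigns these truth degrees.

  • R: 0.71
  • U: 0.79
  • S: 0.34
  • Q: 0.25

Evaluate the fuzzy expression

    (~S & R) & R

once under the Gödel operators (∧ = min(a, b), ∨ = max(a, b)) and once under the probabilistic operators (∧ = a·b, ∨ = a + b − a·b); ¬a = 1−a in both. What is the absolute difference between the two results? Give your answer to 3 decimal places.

Under Gödel:
  ~S = 1 − 0.34 = 0.66
  ~S & R = min(a, b) on (0.66, 0.71) = 0.66
  (~S & R) & R = min(a, b) on (0.66, 0.71) = 0.66
  → value = 0.6600
Under probabilistic:
  ~S = 1 − 0.3400 = 0.6600
  ~S & R = a·b on (0.6600, 0.7100) = 0.4686
  (~S & R) & R = a·b on (0.4686, 0.7100) = 0.3327
  → value = 0.3327
|0.6600 − 0.3327| = 0.327

0.327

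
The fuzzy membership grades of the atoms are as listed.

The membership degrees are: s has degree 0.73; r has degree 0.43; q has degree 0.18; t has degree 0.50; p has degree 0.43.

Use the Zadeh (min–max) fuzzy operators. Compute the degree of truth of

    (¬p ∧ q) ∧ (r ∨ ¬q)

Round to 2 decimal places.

¬p = 1 − 0.43 = 0.57
¬p ∧ q = min(a, b) on (0.57, 0.18) = 0.18
¬q = 1 − 0.18 = 0.82
r ∨ ¬q = max(a, b) on (0.43, 0.82) = 0.82
(¬p ∧ q) ∧ (r ∨ ¬q) = min(a, b) on (0.18, 0.82) = 0.18

0.18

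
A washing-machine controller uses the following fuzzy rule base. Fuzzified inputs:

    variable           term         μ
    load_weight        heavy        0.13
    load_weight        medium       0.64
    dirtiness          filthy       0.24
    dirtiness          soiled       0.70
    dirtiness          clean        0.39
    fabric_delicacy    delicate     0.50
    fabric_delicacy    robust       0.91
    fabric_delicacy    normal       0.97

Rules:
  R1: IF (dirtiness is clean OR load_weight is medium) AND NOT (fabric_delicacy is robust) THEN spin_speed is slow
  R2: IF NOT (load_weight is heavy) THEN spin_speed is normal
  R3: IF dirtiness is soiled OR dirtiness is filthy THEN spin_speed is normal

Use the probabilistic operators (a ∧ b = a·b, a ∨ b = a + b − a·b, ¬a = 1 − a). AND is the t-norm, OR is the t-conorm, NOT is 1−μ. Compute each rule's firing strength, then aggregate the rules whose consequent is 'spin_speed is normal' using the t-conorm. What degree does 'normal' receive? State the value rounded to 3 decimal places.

0.970

R1: (clean=0.39 OR medium=0.64) = 0.7804; AND[a·b] with ¬robust=1−0.91=0.09 → w = 0.0702
R2: ¬heavy=1−0.13=0.87 → w = 0.8700
R3: soiled=0.70, filthy=0.24; OR[a + b − a·b] → w = 0.7720
Rules with consequent 'normal': {R2, R3} → strengths 0.8700, 0.7720
Aggregate via t-conorm [a + b − a·b]: 0.9704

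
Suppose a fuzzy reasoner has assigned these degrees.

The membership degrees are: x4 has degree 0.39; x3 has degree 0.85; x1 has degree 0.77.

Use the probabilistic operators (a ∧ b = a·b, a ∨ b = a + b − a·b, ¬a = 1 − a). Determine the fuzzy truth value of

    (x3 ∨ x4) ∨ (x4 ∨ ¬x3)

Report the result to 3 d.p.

x3 ∨ x4 = a + b − a·b on (0.8500, 0.3900) = 0.9085
¬x3 = 1 − 0.8500 = 0.1500
x4 ∨ ¬x3 = a + b − a·b on (0.3900, 0.1500) = 0.4815
(x3 ∨ x4) ∨ (x4 ∨ ¬x3) = a + b − a·b on (0.9085, 0.4815) = 0.9526

0.953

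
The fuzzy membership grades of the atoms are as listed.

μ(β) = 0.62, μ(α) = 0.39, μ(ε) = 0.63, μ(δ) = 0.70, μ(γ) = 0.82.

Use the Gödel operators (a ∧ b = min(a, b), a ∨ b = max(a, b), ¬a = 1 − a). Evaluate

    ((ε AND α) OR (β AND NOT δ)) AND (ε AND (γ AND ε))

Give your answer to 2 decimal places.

0.39

ε AND α = min(a, b) on (0.63, 0.39) = 0.39
NOT δ = 1 − 0.70 = 0.30
β AND NOT δ = min(a, b) on (0.62, 0.30) = 0.30
(ε AND α) OR (β AND NOT δ) = max(a, b) on (0.39, 0.30) = 0.39
γ AND ε = min(a, b) on (0.82, 0.63) = 0.63
ε AND (γ AND ε) = min(a, b) on (0.63, 0.63) = 0.63
((ε AND α) OR (β AND NOT δ)) AND (ε AND (γ AND ε)) = min(a, b) on (0.39, 0.63) = 0.39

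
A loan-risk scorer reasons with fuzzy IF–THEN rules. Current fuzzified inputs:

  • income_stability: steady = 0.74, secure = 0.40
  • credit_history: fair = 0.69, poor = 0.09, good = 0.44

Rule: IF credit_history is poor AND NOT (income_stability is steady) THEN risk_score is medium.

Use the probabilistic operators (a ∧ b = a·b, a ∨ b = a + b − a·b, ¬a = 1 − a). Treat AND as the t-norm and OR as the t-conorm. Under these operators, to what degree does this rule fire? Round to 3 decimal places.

firing strength: poor=0.09, ¬steady=1−0.74=0.26; AND[a·b] → w = 0.0234

0.023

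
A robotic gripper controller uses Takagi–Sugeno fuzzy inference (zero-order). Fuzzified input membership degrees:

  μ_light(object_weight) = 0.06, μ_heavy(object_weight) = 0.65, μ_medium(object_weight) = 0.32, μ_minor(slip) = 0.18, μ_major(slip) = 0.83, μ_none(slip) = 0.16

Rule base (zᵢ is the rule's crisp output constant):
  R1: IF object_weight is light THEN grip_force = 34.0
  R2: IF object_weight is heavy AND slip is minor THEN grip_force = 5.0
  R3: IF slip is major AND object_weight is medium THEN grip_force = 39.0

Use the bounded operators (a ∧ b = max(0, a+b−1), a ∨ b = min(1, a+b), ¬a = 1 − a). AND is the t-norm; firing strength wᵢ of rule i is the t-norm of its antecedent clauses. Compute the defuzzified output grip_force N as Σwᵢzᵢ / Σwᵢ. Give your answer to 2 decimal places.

37.57

R1 (z=34.0): light=0.06 → w = 0.06
R2 (z=5.0): heavy=0.65, minor=0.18; AND[max(0, a+b−1)] → w = 0.00
R3 (z=39.0): major=0.83, medium=0.32; AND[max(0, a+b−1)] → w = 0.15
Weighted average = (0.06·34.0 + 0.00·5.0 + 0.15·39.0) / (0.06 + 0.00 + 0.15)
  = 7.8900 / 0.2100 = 37.57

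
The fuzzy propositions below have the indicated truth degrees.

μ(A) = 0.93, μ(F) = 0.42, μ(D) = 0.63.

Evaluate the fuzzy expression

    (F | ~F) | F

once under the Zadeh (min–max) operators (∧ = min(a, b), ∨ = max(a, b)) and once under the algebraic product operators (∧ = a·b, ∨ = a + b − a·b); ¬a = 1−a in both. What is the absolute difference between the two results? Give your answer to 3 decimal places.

Under Zadeh (min–max):
  ~F = 1 − 0.42 = 0.58
  F | ~F = max(a, b) on (0.42, 0.58) = 0.58
  (F | ~F) | F = max(a, b) on (0.58, 0.42) = 0.58
  → value = 0.5800
Under algebraic product:
  ~F = 1 − 0.4200 = 0.5800
  F | ~F = a + b − a·b on (0.4200, 0.5800) = 0.7564
  (F | ~F) | F = a + b − a·b on (0.7564, 0.4200) = 0.8587
  → value = 0.8587
|0.5800 − 0.8587| = 0.279

0.279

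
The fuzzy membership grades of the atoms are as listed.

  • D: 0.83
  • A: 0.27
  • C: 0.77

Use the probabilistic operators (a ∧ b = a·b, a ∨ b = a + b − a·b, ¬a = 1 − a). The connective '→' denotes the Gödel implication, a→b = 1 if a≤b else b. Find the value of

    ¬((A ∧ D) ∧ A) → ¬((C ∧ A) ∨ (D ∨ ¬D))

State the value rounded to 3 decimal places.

0.112

A ∧ D = a·b on (0.2700, 0.8300) = 0.2241
(A ∧ D) ∧ A = a·b on (0.2241, 0.2700) = 0.0605
¬((A ∧ D) ∧ A) = 1 − 0.0605 = 0.9395
C ∧ A = a·b on (0.7700, 0.2700) = 0.2079
¬D = 1 − 0.8300 = 0.1700
D ∨ ¬D = a + b − a·b on (0.8300, 0.1700) = 0.8589
(C ∧ A) ∨ (D ∨ ¬D) = a + b − a·b on (0.2079, 0.8589) = 0.8882
¬((C ∧ A) ∨ (D ∨ ¬D)) = 1 − 0.8882 = 0.1118
¬((A ∧ D) ∧ A) → ¬((C ∧ A) ∨ (D ∨ ¬D))  [Gödel: 1 if a≤b else b] with a=0.9395, b=0.1118 → 0.1118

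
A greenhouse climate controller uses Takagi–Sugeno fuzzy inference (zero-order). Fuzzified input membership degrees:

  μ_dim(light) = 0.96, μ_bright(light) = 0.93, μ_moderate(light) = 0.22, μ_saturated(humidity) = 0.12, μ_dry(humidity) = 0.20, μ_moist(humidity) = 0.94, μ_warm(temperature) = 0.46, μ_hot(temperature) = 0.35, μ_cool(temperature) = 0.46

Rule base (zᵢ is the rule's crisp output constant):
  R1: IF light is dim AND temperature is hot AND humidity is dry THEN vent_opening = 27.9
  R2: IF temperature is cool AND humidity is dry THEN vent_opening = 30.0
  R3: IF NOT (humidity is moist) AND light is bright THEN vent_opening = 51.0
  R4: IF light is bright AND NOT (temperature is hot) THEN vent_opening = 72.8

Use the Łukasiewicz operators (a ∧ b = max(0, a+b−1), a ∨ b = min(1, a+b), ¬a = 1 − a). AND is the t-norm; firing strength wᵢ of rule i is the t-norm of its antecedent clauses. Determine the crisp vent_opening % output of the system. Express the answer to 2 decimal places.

72.80

R1 (z=27.9): dim=0.96, hot=0.35, dry=0.20; AND[max(0, a+b−1)] → w = 0.00
R2 (z=30.0): cool=0.46, dry=0.20; AND[max(0, a+b−1)] → w = 0.00
R3 (z=51.0): ¬moist=1−0.94=0.06, bright=0.93; AND[max(0, a+b−1)] → w = 0.00
R4 (z=72.8): bright=0.93, ¬hot=1−0.35=0.65; AND[max(0, a+b−1)] → w = 0.58
Weighted average = (0.00·27.9 + 0.00·30.0 + 0.00·51.0 + 0.58·72.8) / (0.00 + 0.00 + 0.00 + 0.58)
  = 42.2240 / 0.5800 = 72.80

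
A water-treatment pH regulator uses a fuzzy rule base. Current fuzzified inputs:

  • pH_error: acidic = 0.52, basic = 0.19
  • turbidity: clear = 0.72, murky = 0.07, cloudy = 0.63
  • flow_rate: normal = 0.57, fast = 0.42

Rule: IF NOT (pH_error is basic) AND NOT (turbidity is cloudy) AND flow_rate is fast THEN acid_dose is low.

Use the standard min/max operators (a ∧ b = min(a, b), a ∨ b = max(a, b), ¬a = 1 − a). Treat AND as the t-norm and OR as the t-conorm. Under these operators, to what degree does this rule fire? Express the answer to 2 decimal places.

firing strength: ¬basic=1−0.19=0.81, ¬cloudy=1−0.63=0.37, fast=0.42; AND[min(a, b)] → w = 0.37

0.37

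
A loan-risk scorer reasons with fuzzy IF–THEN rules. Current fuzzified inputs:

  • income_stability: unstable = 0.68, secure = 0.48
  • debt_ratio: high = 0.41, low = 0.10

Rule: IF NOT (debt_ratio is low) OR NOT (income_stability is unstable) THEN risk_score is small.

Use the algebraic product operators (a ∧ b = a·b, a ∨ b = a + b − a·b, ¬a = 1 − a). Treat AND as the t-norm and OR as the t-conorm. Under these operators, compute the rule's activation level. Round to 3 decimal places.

0.932

firing strength: ¬low=1−0.10=0.90, ¬unstable=1−0.68=0.32; OR[a + b − a·b] → w = 0.9320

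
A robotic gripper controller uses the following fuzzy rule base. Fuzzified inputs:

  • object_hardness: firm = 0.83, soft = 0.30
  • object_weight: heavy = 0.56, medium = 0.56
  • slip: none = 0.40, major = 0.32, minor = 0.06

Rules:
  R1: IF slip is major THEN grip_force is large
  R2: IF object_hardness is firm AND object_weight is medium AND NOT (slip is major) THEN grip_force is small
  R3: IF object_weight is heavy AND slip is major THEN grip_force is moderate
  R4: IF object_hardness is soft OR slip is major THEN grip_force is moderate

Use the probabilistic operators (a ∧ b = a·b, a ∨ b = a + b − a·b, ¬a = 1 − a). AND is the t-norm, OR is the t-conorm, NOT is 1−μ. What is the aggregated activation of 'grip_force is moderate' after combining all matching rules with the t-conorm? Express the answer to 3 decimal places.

R1: major=0.32 → w = 0.3200
R2: firm=0.83, medium=0.56, ¬major=1−0.32=0.68; AND[a·b] → w = 0.3161
R3: heavy=0.56, major=0.32; AND[a·b] → w = 0.1792
R4: soft=0.30, major=0.32; OR[a + b − a·b] → w = 0.5240
Rules with consequent 'moderate': {R3, R4} → strengths 0.1792, 0.5240
Aggregate via t-conorm [a + b − a·b]: 0.6093

0.609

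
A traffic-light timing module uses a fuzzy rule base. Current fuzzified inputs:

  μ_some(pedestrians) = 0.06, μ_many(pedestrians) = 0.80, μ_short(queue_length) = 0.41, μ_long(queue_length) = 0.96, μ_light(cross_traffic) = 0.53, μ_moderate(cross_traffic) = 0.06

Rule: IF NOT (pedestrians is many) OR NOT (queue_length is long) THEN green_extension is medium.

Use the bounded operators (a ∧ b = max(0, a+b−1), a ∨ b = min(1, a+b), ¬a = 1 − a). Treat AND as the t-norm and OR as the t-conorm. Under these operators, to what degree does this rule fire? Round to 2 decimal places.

0.24

firing strength: ¬many=1−0.80=0.20, ¬long=1−0.96=0.04; OR[min(1, a+b)] → w = 0.24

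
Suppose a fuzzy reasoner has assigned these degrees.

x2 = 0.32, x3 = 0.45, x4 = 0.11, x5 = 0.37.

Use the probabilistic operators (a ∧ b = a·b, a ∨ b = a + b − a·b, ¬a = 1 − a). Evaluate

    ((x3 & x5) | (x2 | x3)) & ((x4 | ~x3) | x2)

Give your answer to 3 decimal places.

0.501

x3 & x5 = a·b on (0.4500, 0.3700) = 0.1665
x2 | x3 = a + b − a·b on (0.3200, 0.4500) = 0.6260
(x3 & x5) | (x2 | x3) = a + b − a·b on (0.1665, 0.6260) = 0.6883
~x3 = 1 − 0.4500 = 0.5500
x4 | ~x3 = a + b − a·b on (0.1100, 0.5500) = 0.5995
(x4 | ~x3) | x2 = a + b − a·b on (0.5995, 0.3200) = 0.7277
((x3 & x5) | (x2 | x3)) & ((x4 | ~x3) | x2) = a·b on (0.6883, 0.7277) = 0.5008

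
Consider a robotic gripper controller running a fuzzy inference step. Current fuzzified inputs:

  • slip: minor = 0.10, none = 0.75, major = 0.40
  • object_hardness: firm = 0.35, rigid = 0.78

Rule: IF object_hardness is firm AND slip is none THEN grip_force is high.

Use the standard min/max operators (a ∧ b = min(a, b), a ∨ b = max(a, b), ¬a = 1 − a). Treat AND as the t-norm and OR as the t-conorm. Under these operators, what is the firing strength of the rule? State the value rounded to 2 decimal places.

firing strength: firm=0.35, none=0.75; AND[min(a, b)] → w = 0.35

0.35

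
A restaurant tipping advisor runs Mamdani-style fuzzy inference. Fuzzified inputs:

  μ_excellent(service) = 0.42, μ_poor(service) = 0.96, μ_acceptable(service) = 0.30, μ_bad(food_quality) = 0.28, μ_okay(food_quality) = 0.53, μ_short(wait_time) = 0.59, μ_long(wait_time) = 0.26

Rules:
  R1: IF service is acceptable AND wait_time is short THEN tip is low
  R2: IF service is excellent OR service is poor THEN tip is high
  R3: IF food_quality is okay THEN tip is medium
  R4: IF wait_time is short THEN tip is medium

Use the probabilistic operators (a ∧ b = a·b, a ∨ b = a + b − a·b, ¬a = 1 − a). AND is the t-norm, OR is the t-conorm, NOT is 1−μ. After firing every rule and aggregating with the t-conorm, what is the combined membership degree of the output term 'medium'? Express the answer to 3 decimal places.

R1: acceptable=0.30, short=0.59; AND[a·b] → w = 0.1770
R2: excellent=0.42, poor=0.96; OR[a + b − a·b] → w = 0.9768
R3: okay=0.53 → w = 0.5300
R4: short=0.59 → w = 0.5900
Rules with consequent 'medium': {R3, R4} → strengths 0.5300, 0.5900
Aggregate via t-conorm [a + b − a·b]: 0.8073

0.807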